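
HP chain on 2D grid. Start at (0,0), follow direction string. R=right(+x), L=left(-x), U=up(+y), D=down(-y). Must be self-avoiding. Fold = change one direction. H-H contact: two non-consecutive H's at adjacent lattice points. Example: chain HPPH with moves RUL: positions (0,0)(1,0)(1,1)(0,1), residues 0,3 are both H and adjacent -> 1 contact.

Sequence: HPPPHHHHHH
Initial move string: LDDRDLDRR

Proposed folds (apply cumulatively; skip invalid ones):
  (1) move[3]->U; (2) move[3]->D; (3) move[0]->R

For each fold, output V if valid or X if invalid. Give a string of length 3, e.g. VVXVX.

Answer: XVV

Derivation:
Initial: LDDRDLDRR -> [(0, 0), (-1, 0), (-1, -1), (-1, -2), (0, -2), (0, -3), (-1, -3), (-1, -4), (0, -4), (1, -4)]
Fold 1: move[3]->U => LDDUDLDRR INVALID (collision), skipped
Fold 2: move[3]->D => LDDDDLDRR VALID
Fold 3: move[0]->R => RDDDDLDRR VALID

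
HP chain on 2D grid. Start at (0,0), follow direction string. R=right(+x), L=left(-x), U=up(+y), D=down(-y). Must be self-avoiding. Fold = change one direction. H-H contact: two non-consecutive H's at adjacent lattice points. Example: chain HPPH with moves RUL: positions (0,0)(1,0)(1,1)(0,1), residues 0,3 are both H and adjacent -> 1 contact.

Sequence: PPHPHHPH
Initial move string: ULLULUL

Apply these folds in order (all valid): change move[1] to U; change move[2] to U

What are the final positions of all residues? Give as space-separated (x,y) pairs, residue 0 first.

Initial moves: ULLULUL
Fold: move[1]->U => UULULUL (positions: [(0, 0), (0, 1), (0, 2), (-1, 2), (-1, 3), (-2, 3), (-2, 4), (-3, 4)])
Fold: move[2]->U => UUUULUL (positions: [(0, 0), (0, 1), (0, 2), (0, 3), (0, 4), (-1, 4), (-1, 5), (-2, 5)])

Answer: (0,0) (0,1) (0,2) (0,3) (0,4) (-1,4) (-1,5) (-2,5)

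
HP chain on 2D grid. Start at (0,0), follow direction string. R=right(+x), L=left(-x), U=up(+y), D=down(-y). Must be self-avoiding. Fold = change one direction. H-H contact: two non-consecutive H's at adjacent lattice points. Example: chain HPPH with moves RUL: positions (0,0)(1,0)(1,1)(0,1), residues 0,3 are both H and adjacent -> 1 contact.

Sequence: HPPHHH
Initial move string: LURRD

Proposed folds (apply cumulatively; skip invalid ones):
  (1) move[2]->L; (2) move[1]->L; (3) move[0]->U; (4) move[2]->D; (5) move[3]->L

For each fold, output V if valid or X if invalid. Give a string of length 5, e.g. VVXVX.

Answer: XXVXX

Derivation:
Initial: LURRD -> [(0, 0), (-1, 0), (-1, 1), (0, 1), (1, 1), (1, 0)]
Fold 1: move[2]->L => LULRD INVALID (collision), skipped
Fold 2: move[1]->L => LLRRD INVALID (collision), skipped
Fold 3: move[0]->U => UURRD VALID
Fold 4: move[2]->D => UUDRD INVALID (collision), skipped
Fold 5: move[3]->L => UURLD INVALID (collision), skipped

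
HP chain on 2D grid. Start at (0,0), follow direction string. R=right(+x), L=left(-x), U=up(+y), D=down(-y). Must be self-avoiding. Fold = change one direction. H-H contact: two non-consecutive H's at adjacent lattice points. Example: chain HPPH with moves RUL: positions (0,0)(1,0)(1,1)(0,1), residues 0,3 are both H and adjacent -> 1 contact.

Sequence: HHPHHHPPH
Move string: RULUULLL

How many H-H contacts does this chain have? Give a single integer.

Answer: 1

Derivation:
Positions: [(0, 0), (1, 0), (1, 1), (0, 1), (0, 2), (0, 3), (-1, 3), (-2, 3), (-3, 3)]
H-H contact: residue 0 @(0,0) - residue 3 @(0, 1)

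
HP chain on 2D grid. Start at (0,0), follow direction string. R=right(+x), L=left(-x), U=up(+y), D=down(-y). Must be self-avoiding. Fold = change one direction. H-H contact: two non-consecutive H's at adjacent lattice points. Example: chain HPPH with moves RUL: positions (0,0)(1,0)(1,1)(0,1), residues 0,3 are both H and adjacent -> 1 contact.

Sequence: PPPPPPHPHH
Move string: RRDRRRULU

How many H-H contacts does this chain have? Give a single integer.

Positions: [(0, 0), (1, 0), (2, 0), (2, -1), (3, -1), (4, -1), (5, -1), (5, 0), (4, 0), (4, 1)]
No H-H contacts found.

Answer: 0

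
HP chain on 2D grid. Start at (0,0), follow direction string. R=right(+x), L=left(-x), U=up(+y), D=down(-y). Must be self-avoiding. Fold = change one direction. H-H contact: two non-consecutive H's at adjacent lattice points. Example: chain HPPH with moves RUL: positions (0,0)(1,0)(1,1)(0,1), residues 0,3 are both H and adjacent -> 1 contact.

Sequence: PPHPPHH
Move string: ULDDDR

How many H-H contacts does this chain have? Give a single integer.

Positions: [(0, 0), (0, 1), (-1, 1), (-1, 0), (-1, -1), (-1, -2), (0, -2)]
No H-H contacts found.

Answer: 0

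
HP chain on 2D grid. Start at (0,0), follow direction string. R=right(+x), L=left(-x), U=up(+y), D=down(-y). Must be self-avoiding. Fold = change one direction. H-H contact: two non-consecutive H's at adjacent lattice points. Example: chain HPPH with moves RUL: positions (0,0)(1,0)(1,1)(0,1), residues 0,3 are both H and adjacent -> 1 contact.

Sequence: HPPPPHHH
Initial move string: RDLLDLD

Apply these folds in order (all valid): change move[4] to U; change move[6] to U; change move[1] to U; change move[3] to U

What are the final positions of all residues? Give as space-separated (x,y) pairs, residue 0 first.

Answer: (0,0) (1,0) (1,1) (0,1) (0,2) (0,3) (-1,3) (-1,4)

Derivation:
Initial moves: RDLLDLD
Fold: move[4]->U => RDLLULD (positions: [(0, 0), (1, 0), (1, -1), (0, -1), (-1, -1), (-1, 0), (-2, 0), (-2, -1)])
Fold: move[6]->U => RDLLULU (positions: [(0, 0), (1, 0), (1, -1), (0, -1), (-1, -1), (-1, 0), (-2, 0), (-2, 1)])
Fold: move[1]->U => RULLULU (positions: [(0, 0), (1, 0), (1, 1), (0, 1), (-1, 1), (-1, 2), (-2, 2), (-2, 3)])
Fold: move[3]->U => RULUULU (positions: [(0, 0), (1, 0), (1, 1), (0, 1), (0, 2), (0, 3), (-1, 3), (-1, 4)])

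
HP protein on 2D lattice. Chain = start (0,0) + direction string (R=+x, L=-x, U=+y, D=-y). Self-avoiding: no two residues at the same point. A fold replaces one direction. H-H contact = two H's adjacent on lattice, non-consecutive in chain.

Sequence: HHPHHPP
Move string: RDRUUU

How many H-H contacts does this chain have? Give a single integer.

Answer: 1

Derivation:
Positions: [(0, 0), (1, 0), (1, -1), (2, -1), (2, 0), (2, 1), (2, 2)]
H-H contact: residue 1 @(1,0) - residue 4 @(2, 0)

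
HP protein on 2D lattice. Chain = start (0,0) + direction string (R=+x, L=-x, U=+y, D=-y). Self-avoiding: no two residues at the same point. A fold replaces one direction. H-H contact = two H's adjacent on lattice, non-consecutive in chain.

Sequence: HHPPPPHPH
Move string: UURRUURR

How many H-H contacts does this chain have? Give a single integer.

Positions: [(0, 0), (0, 1), (0, 2), (1, 2), (2, 2), (2, 3), (2, 4), (3, 4), (4, 4)]
No H-H contacts found.

Answer: 0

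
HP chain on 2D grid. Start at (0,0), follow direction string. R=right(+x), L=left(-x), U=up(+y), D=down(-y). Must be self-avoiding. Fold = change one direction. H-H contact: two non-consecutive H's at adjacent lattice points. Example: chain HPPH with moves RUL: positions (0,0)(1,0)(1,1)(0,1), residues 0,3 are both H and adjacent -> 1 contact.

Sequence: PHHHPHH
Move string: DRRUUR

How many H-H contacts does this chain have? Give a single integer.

Answer: 0

Derivation:
Positions: [(0, 0), (0, -1), (1, -1), (2, -1), (2, 0), (2, 1), (3, 1)]
No H-H contacts found.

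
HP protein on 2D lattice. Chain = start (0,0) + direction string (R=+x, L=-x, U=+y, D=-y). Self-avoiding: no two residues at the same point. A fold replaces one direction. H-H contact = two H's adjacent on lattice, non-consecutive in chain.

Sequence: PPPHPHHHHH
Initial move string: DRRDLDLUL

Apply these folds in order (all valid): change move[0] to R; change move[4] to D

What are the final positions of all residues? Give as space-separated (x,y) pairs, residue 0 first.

Initial moves: DRRDLDLUL
Fold: move[0]->R => RRRDLDLUL (positions: [(0, 0), (1, 0), (2, 0), (3, 0), (3, -1), (2, -1), (2, -2), (1, -2), (1, -1), (0, -1)])
Fold: move[4]->D => RRRDDDLUL (positions: [(0, 0), (1, 0), (2, 0), (3, 0), (3, -1), (3, -2), (3, -3), (2, -3), (2, -2), (1, -2)])

Answer: (0,0) (1,0) (2,0) (3,0) (3,-1) (3,-2) (3,-3) (2,-3) (2,-2) (1,-2)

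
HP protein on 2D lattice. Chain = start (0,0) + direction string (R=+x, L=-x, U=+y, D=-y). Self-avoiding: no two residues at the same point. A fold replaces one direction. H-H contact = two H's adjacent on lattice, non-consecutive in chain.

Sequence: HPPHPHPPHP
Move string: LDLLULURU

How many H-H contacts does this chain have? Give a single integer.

Positions: [(0, 0), (-1, 0), (-1, -1), (-2, -1), (-3, -1), (-3, 0), (-4, 0), (-4, 1), (-3, 1), (-3, 2)]
H-H contact: residue 5 @(-3,0) - residue 8 @(-3, 1)

Answer: 1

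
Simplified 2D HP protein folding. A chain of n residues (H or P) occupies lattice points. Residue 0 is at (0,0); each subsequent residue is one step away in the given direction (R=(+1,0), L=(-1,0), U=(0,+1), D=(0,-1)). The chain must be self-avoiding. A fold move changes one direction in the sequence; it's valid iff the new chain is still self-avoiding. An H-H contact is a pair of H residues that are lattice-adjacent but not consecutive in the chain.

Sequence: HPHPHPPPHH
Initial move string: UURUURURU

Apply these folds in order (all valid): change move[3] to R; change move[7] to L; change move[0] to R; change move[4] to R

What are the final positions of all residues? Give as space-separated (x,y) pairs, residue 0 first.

Initial moves: UURUURURU
Fold: move[3]->R => UURRURURU (positions: [(0, 0), (0, 1), (0, 2), (1, 2), (2, 2), (2, 3), (3, 3), (3, 4), (4, 4), (4, 5)])
Fold: move[7]->L => UURRURULU (positions: [(0, 0), (0, 1), (0, 2), (1, 2), (2, 2), (2, 3), (3, 3), (3, 4), (2, 4), (2, 5)])
Fold: move[0]->R => RURRURULU (positions: [(0, 0), (1, 0), (1, 1), (2, 1), (3, 1), (3, 2), (4, 2), (4, 3), (3, 3), (3, 4)])
Fold: move[4]->R => RURRRRULU (positions: [(0, 0), (1, 0), (1, 1), (2, 1), (3, 1), (4, 1), (5, 1), (5, 2), (4, 2), (4, 3)])

Answer: (0,0) (1,0) (1,1) (2,1) (3,1) (4,1) (5,1) (5,2) (4,2) (4,3)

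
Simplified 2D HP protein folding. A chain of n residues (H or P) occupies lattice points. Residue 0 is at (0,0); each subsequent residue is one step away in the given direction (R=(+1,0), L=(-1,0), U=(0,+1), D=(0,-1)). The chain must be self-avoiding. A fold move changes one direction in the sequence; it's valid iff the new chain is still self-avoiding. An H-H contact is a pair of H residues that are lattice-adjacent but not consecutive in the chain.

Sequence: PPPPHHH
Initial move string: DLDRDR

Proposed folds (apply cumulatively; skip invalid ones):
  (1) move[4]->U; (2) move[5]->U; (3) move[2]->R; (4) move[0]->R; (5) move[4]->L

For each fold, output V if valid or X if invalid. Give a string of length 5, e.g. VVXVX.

Initial: DLDRDR -> [(0, 0), (0, -1), (-1, -1), (-1, -2), (0, -2), (0, -3), (1, -3)]
Fold 1: move[4]->U => DLDRUR INVALID (collision), skipped
Fold 2: move[5]->U => DLDRDU INVALID (collision), skipped
Fold 3: move[2]->R => DLRRDR INVALID (collision), skipped
Fold 4: move[0]->R => RLDRDR INVALID (collision), skipped
Fold 5: move[4]->L => DLDRLR INVALID (collision), skipped

Answer: XXXXX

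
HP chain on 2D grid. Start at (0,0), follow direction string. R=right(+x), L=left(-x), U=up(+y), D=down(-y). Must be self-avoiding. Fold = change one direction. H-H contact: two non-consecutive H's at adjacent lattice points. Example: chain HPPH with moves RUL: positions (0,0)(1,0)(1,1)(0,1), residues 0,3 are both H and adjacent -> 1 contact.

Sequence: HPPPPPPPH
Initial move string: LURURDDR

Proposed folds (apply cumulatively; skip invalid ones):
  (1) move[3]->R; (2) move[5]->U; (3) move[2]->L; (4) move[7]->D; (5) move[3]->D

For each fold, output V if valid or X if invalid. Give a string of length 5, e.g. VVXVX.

Answer: VXXVX

Derivation:
Initial: LURURDDR -> [(0, 0), (-1, 0), (-1, 1), (0, 1), (0, 2), (1, 2), (1, 1), (1, 0), (2, 0)]
Fold 1: move[3]->R => LURRRDDR VALID
Fold 2: move[5]->U => LURRRUDR INVALID (collision), skipped
Fold 3: move[2]->L => LULRRDDR INVALID (collision), skipped
Fold 4: move[7]->D => LURRRDDD VALID
Fold 5: move[3]->D => LURDRDDD INVALID (collision), skipped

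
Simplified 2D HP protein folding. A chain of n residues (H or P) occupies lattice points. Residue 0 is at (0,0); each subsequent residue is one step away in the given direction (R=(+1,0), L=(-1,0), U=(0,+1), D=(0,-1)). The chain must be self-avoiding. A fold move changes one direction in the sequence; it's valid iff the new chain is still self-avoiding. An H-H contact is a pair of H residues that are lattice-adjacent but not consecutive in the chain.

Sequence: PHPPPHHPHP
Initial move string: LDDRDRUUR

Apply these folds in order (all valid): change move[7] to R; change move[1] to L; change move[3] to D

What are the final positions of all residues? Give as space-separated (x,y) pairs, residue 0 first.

Initial moves: LDDRDRUUR
Fold: move[7]->R => LDDRDRURR (positions: [(0, 0), (-1, 0), (-1, -1), (-1, -2), (0, -2), (0, -3), (1, -3), (1, -2), (2, -2), (3, -2)])
Fold: move[1]->L => LLDRDRURR (positions: [(0, 0), (-1, 0), (-2, 0), (-2, -1), (-1, -1), (-1, -2), (0, -2), (0, -1), (1, -1), (2, -1)])
Fold: move[3]->D => LLDDDRURR (positions: [(0, 0), (-1, 0), (-2, 0), (-2, -1), (-2, -2), (-2, -3), (-1, -3), (-1, -2), (0, -2), (1, -2)])

Answer: (0,0) (-1,0) (-2,0) (-2,-1) (-2,-2) (-2,-3) (-1,-3) (-1,-2) (0,-2) (1,-2)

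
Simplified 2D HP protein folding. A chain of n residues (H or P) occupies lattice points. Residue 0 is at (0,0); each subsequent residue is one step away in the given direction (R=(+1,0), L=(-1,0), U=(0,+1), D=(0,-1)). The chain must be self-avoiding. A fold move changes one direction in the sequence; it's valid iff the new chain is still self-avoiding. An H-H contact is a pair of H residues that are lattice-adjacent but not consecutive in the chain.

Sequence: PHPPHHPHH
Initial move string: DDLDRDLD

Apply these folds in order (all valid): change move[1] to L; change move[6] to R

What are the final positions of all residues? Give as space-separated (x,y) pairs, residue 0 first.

Answer: (0,0) (0,-1) (-1,-1) (-2,-1) (-2,-2) (-1,-2) (-1,-3) (0,-3) (0,-4)

Derivation:
Initial moves: DDLDRDLD
Fold: move[1]->L => DLLDRDLD (positions: [(0, 0), (0, -1), (-1, -1), (-2, -1), (-2, -2), (-1, -2), (-1, -3), (-2, -3), (-2, -4)])
Fold: move[6]->R => DLLDRDRD (positions: [(0, 0), (0, -1), (-1, -1), (-2, -1), (-2, -2), (-1, -2), (-1, -3), (0, -3), (0, -4)])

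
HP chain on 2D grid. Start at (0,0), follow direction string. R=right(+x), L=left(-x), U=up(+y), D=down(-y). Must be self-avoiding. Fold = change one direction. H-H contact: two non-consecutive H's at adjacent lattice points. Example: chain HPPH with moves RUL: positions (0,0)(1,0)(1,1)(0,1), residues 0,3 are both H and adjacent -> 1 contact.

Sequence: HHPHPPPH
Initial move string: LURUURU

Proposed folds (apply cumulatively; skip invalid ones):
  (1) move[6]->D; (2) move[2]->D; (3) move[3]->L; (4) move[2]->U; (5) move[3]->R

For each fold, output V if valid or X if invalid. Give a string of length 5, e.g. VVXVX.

Answer: VXXVV

Derivation:
Initial: LURUURU -> [(0, 0), (-1, 0), (-1, 1), (0, 1), (0, 2), (0, 3), (1, 3), (1, 4)]
Fold 1: move[6]->D => LURUURD VALID
Fold 2: move[2]->D => LUDUURD INVALID (collision), skipped
Fold 3: move[3]->L => LURLURD INVALID (collision), skipped
Fold 4: move[2]->U => LUUUURD VALID
Fold 5: move[3]->R => LUURURD VALID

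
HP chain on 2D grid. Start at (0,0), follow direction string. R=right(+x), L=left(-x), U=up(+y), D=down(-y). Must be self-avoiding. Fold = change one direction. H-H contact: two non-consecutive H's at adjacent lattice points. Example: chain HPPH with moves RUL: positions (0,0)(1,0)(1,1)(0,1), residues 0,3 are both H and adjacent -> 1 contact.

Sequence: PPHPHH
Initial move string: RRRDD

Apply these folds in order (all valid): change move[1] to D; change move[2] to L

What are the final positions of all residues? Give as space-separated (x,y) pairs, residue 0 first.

Initial moves: RRRDD
Fold: move[1]->D => RDRDD (positions: [(0, 0), (1, 0), (1, -1), (2, -1), (2, -2), (2, -3)])
Fold: move[2]->L => RDLDD (positions: [(0, 0), (1, 0), (1, -1), (0, -1), (0, -2), (0, -3)])

Answer: (0,0) (1,0) (1,-1) (0,-1) (0,-2) (0,-3)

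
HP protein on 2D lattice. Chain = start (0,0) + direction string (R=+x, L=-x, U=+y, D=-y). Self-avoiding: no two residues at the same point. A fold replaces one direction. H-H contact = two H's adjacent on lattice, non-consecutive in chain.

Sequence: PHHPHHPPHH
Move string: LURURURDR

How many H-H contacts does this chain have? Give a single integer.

Positions: [(0, 0), (-1, 0), (-1, 1), (0, 1), (0, 2), (1, 2), (1, 3), (2, 3), (2, 2), (3, 2)]
H-H contact: residue 5 @(1,2) - residue 8 @(2, 2)

Answer: 1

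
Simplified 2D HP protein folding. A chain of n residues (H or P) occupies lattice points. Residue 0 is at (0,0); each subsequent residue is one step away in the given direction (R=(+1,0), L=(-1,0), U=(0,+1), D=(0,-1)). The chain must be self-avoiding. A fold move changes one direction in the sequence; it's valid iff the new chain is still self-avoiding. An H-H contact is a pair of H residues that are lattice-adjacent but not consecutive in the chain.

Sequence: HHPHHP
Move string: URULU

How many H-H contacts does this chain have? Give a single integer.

Answer: 1

Derivation:
Positions: [(0, 0), (0, 1), (1, 1), (1, 2), (0, 2), (0, 3)]
H-H contact: residue 1 @(0,1) - residue 4 @(0, 2)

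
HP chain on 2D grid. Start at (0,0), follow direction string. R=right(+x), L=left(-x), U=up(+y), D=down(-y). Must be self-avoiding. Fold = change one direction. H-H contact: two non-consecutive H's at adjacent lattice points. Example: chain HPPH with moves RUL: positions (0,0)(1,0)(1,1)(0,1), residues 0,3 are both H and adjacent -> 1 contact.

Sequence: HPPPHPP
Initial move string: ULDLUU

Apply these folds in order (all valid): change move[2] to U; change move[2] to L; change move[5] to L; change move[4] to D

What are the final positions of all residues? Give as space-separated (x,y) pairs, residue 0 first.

Answer: (0,0) (0,1) (-1,1) (-2,1) (-3,1) (-3,0) (-4,0)

Derivation:
Initial moves: ULDLUU
Fold: move[2]->U => ULULUU (positions: [(0, 0), (0, 1), (-1, 1), (-1, 2), (-2, 2), (-2, 3), (-2, 4)])
Fold: move[2]->L => ULLLUU (positions: [(0, 0), (0, 1), (-1, 1), (-2, 1), (-3, 1), (-3, 2), (-3, 3)])
Fold: move[5]->L => ULLLUL (positions: [(0, 0), (0, 1), (-1, 1), (-2, 1), (-3, 1), (-3, 2), (-4, 2)])
Fold: move[4]->D => ULLLDL (positions: [(0, 0), (0, 1), (-1, 1), (-2, 1), (-3, 1), (-3, 0), (-4, 0)])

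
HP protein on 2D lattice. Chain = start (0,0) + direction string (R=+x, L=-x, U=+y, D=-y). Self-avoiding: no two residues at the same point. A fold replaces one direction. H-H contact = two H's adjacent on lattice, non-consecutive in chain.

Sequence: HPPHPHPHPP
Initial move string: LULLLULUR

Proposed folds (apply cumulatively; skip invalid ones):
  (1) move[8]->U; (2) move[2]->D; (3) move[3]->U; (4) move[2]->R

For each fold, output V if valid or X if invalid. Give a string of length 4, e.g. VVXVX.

Initial: LULLLULUR -> [(0, 0), (-1, 0), (-1, 1), (-2, 1), (-3, 1), (-4, 1), (-4, 2), (-5, 2), (-5, 3), (-4, 3)]
Fold 1: move[8]->U => LULLLULUU VALID
Fold 2: move[2]->D => LUDLLULUU INVALID (collision), skipped
Fold 3: move[3]->U => LULULULUU VALID
Fold 4: move[2]->R => LURULULUU VALID

Answer: VXVV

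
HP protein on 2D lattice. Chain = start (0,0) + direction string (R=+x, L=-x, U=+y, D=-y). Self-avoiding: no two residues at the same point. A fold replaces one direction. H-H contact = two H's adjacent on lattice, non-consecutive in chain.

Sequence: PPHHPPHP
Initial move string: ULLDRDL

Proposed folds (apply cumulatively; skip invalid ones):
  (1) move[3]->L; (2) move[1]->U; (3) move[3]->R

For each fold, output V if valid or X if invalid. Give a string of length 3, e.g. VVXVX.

Initial: ULLDRDL -> [(0, 0), (0, 1), (-1, 1), (-2, 1), (-2, 0), (-1, 0), (-1, -1), (-2, -1)]
Fold 1: move[3]->L => ULLLRDL INVALID (collision), skipped
Fold 2: move[1]->U => UULDRDL INVALID (collision), skipped
Fold 3: move[3]->R => ULLRRDL INVALID (collision), skipped

Answer: XXX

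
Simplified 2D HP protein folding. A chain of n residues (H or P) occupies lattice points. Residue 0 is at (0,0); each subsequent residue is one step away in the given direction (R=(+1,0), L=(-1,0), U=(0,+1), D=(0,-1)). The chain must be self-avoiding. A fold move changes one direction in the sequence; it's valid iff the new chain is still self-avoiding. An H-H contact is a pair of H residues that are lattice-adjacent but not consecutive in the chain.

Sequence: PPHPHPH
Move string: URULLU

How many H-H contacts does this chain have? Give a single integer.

Answer: 0

Derivation:
Positions: [(0, 0), (0, 1), (1, 1), (1, 2), (0, 2), (-1, 2), (-1, 3)]
No H-H contacts found.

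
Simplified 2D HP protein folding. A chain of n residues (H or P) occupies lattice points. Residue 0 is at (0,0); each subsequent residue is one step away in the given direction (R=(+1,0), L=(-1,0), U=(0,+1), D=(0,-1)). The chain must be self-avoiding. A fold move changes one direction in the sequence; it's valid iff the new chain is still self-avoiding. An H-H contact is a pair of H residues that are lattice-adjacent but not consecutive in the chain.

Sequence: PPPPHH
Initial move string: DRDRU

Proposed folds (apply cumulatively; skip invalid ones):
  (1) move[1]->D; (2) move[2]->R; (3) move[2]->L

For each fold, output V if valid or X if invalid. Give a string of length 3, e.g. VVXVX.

Answer: VVX

Derivation:
Initial: DRDRU -> [(0, 0), (0, -1), (1, -1), (1, -2), (2, -2), (2, -1)]
Fold 1: move[1]->D => DDDRU VALID
Fold 2: move[2]->R => DDRRU VALID
Fold 3: move[2]->L => DDLRU INVALID (collision), skipped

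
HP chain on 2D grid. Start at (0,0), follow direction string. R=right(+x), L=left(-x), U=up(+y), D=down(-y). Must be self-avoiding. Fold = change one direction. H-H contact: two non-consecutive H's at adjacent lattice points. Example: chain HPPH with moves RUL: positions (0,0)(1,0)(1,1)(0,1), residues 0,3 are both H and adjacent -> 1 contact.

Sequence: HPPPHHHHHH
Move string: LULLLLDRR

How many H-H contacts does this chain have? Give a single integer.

Positions: [(0, 0), (-1, 0), (-1, 1), (-2, 1), (-3, 1), (-4, 1), (-5, 1), (-5, 0), (-4, 0), (-3, 0)]
H-H contact: residue 4 @(-3,1) - residue 9 @(-3, 0)
H-H contact: residue 5 @(-4,1) - residue 8 @(-4, 0)

Answer: 2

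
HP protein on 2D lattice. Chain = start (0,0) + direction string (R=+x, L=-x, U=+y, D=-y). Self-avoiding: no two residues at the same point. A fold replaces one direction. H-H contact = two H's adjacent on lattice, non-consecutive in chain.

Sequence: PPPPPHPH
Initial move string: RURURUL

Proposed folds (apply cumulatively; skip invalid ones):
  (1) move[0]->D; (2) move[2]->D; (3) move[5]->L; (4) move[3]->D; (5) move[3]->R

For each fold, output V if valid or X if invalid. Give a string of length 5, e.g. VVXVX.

Initial: RURURUL -> [(0, 0), (1, 0), (1, 1), (2, 1), (2, 2), (3, 2), (3, 3), (2, 3)]
Fold 1: move[0]->D => DURURUL INVALID (collision), skipped
Fold 2: move[2]->D => RUDURUL INVALID (collision), skipped
Fold 3: move[5]->L => RURURLL INVALID (collision), skipped
Fold 4: move[3]->D => RURDRUL INVALID (collision), skipped
Fold 5: move[3]->R => RURRRUL VALID

Answer: XXXXV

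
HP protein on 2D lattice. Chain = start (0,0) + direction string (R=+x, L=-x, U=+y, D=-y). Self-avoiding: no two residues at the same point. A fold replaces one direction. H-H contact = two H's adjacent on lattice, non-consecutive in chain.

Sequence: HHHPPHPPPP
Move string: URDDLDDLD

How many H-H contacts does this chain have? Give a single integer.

Answer: 1

Derivation:
Positions: [(0, 0), (0, 1), (1, 1), (1, 0), (1, -1), (0, -1), (0, -2), (0, -3), (-1, -3), (-1, -4)]
H-H contact: residue 0 @(0,0) - residue 5 @(0, -1)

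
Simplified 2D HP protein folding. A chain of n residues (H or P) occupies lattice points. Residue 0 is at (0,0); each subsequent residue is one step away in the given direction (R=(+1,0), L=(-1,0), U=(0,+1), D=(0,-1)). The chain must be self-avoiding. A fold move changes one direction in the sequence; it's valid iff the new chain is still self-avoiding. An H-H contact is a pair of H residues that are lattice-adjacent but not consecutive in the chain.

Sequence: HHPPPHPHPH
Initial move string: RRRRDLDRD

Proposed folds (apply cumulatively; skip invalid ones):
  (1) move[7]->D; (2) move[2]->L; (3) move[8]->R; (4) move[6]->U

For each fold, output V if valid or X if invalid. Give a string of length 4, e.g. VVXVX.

Answer: VXVX

Derivation:
Initial: RRRRDLDRD -> [(0, 0), (1, 0), (2, 0), (3, 0), (4, 0), (4, -1), (3, -1), (3, -2), (4, -2), (4, -3)]
Fold 1: move[7]->D => RRRRDLDDD VALID
Fold 2: move[2]->L => RRLRDLDDD INVALID (collision), skipped
Fold 3: move[8]->R => RRRRDLDDR VALID
Fold 4: move[6]->U => RRRRDLUDR INVALID (collision), skipped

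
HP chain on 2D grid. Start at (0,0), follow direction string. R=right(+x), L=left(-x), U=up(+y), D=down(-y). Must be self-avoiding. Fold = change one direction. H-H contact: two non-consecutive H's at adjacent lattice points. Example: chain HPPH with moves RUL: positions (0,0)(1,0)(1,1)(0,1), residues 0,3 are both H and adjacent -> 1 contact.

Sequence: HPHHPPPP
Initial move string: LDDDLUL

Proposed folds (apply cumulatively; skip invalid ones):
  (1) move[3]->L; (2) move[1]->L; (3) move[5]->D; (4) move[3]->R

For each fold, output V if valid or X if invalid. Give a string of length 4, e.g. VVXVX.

Initial: LDDDLUL -> [(0, 0), (-1, 0), (-1, -1), (-1, -2), (-1, -3), (-2, -3), (-2, -2), (-3, -2)]
Fold 1: move[3]->L => LDDLLUL VALID
Fold 2: move[1]->L => LLDLLUL VALID
Fold 3: move[5]->D => LLDLLDL VALID
Fold 4: move[3]->R => LLDRLDL INVALID (collision), skipped

Answer: VVVX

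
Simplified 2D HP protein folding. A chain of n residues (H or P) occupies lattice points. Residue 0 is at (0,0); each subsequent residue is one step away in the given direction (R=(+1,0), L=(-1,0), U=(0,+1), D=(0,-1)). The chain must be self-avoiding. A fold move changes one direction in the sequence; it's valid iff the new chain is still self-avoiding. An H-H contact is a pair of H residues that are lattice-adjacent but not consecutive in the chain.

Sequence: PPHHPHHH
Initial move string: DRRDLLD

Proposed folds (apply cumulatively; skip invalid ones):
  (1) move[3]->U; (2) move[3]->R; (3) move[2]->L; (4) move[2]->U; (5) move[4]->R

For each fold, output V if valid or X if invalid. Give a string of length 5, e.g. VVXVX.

Initial: DRRDLLD -> [(0, 0), (0, -1), (1, -1), (2, -1), (2, -2), (1, -2), (0, -2), (0, -3)]
Fold 1: move[3]->U => DRRULLD INVALID (collision), skipped
Fold 2: move[3]->R => DRRRLLD INVALID (collision), skipped
Fold 3: move[2]->L => DRLDLLD INVALID (collision), skipped
Fold 4: move[2]->U => DRUDLLD INVALID (collision), skipped
Fold 5: move[4]->R => DRRDRLD INVALID (collision), skipped

Answer: XXXXX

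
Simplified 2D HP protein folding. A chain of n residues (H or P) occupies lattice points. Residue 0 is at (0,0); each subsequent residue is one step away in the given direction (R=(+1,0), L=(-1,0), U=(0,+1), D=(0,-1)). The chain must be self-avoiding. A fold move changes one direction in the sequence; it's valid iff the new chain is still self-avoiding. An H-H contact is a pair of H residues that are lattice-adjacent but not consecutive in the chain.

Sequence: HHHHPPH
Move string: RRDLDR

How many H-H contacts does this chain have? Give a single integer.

Positions: [(0, 0), (1, 0), (2, 0), (2, -1), (1, -1), (1, -2), (2, -2)]
H-H contact: residue 3 @(2,-1) - residue 6 @(2, -2)

Answer: 1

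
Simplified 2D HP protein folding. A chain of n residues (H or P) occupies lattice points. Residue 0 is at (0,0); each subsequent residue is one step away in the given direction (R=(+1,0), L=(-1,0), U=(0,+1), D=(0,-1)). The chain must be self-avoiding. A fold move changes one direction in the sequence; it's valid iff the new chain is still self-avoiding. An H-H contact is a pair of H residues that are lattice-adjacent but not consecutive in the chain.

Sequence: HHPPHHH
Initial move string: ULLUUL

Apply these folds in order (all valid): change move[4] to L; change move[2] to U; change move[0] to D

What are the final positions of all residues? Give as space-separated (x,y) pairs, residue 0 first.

Answer: (0,0) (0,-1) (-1,-1) (-1,0) (-1,1) (-2,1) (-3,1)

Derivation:
Initial moves: ULLUUL
Fold: move[4]->L => ULLULL (positions: [(0, 0), (0, 1), (-1, 1), (-2, 1), (-2, 2), (-3, 2), (-4, 2)])
Fold: move[2]->U => ULUULL (positions: [(0, 0), (0, 1), (-1, 1), (-1, 2), (-1, 3), (-2, 3), (-3, 3)])
Fold: move[0]->D => DLUULL (positions: [(0, 0), (0, -1), (-1, -1), (-1, 0), (-1, 1), (-2, 1), (-3, 1)])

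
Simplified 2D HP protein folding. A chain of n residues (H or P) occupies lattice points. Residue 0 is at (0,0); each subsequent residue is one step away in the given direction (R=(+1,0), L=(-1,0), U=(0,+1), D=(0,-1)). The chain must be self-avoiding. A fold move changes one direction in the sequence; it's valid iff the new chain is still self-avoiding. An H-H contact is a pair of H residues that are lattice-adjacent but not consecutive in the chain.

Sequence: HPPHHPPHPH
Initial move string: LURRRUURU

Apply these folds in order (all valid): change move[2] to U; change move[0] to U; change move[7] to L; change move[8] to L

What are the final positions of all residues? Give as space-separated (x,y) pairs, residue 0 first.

Initial moves: LURRRUURU
Fold: move[2]->U => LUURRUURU (positions: [(0, 0), (-1, 0), (-1, 1), (-1, 2), (0, 2), (1, 2), (1, 3), (1, 4), (2, 4), (2, 5)])
Fold: move[0]->U => UUURRUURU (positions: [(0, 0), (0, 1), (0, 2), (0, 3), (1, 3), (2, 3), (2, 4), (2, 5), (3, 5), (3, 6)])
Fold: move[7]->L => UUURRUULU (positions: [(0, 0), (0, 1), (0, 2), (0, 3), (1, 3), (2, 3), (2, 4), (2, 5), (1, 5), (1, 6)])
Fold: move[8]->L => UUURRUULL (positions: [(0, 0), (0, 1), (0, 2), (0, 3), (1, 3), (2, 3), (2, 4), (2, 5), (1, 5), (0, 5)])

Answer: (0,0) (0,1) (0,2) (0,3) (1,3) (2,3) (2,4) (2,5) (1,5) (0,5)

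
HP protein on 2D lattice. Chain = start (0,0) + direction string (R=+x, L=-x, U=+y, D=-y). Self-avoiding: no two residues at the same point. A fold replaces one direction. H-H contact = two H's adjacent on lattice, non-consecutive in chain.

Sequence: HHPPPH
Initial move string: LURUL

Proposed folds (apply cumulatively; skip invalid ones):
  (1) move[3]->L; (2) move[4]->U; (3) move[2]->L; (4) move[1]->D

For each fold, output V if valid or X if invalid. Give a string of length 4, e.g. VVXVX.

Initial: LURUL -> [(0, 0), (-1, 0), (-1, 1), (0, 1), (0, 2), (-1, 2)]
Fold 1: move[3]->L => LURLL INVALID (collision), skipped
Fold 2: move[4]->U => LURUU VALID
Fold 3: move[2]->L => LULUU VALID
Fold 4: move[1]->D => LDLUU VALID

Answer: XVVV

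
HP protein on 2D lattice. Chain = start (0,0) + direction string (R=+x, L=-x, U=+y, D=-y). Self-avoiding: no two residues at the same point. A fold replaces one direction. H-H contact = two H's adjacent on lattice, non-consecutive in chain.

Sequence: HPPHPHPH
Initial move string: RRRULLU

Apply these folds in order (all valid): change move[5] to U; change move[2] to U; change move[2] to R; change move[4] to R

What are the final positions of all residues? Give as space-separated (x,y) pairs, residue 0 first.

Initial moves: RRRULLU
Fold: move[5]->U => RRRULUU (positions: [(0, 0), (1, 0), (2, 0), (3, 0), (3, 1), (2, 1), (2, 2), (2, 3)])
Fold: move[2]->U => RRUULUU (positions: [(0, 0), (1, 0), (2, 0), (2, 1), (2, 2), (1, 2), (1, 3), (1, 4)])
Fold: move[2]->R => RRRULUU (positions: [(0, 0), (1, 0), (2, 0), (3, 0), (3, 1), (2, 1), (2, 2), (2, 3)])
Fold: move[4]->R => RRRURUU (positions: [(0, 0), (1, 0), (2, 0), (3, 0), (3, 1), (4, 1), (4, 2), (4, 3)])

Answer: (0,0) (1,0) (2,0) (3,0) (3,1) (4,1) (4,2) (4,3)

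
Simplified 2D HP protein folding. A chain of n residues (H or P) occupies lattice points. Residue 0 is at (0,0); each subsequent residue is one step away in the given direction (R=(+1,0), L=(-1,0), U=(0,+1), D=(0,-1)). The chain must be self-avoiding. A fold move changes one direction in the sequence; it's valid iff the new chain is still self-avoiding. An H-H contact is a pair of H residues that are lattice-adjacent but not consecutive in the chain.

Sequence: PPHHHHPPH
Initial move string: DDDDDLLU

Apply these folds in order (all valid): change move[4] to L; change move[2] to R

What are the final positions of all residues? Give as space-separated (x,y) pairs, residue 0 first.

Answer: (0,0) (0,-1) (0,-2) (1,-2) (1,-3) (0,-3) (-1,-3) (-2,-3) (-2,-2)

Derivation:
Initial moves: DDDDDLLU
Fold: move[4]->L => DDDDLLLU (positions: [(0, 0), (0, -1), (0, -2), (0, -3), (0, -4), (-1, -4), (-2, -4), (-3, -4), (-3, -3)])
Fold: move[2]->R => DDRDLLLU (positions: [(0, 0), (0, -1), (0, -2), (1, -2), (1, -3), (0, -3), (-1, -3), (-2, -3), (-2, -2)])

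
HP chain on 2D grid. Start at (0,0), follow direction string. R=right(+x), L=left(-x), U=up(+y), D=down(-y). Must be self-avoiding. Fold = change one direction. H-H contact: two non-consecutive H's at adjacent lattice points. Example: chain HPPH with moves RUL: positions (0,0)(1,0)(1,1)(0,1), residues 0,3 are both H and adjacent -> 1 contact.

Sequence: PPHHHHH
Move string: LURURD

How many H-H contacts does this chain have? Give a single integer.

Answer: 1

Derivation:
Positions: [(0, 0), (-1, 0), (-1, 1), (0, 1), (0, 2), (1, 2), (1, 1)]
H-H contact: residue 3 @(0,1) - residue 6 @(1, 1)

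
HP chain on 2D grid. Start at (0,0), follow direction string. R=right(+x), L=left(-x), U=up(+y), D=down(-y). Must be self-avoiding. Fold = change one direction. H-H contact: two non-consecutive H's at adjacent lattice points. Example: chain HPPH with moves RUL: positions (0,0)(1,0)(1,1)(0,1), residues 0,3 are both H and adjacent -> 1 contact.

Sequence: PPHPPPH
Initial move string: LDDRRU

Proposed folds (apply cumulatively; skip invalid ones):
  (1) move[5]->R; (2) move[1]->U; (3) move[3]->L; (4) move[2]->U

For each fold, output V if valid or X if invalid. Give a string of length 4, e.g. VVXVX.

Answer: VXXX

Derivation:
Initial: LDDRRU -> [(0, 0), (-1, 0), (-1, -1), (-1, -2), (0, -2), (1, -2), (1, -1)]
Fold 1: move[5]->R => LDDRRR VALID
Fold 2: move[1]->U => LUDRRR INVALID (collision), skipped
Fold 3: move[3]->L => LDDLRR INVALID (collision), skipped
Fold 4: move[2]->U => LDURRR INVALID (collision), skipped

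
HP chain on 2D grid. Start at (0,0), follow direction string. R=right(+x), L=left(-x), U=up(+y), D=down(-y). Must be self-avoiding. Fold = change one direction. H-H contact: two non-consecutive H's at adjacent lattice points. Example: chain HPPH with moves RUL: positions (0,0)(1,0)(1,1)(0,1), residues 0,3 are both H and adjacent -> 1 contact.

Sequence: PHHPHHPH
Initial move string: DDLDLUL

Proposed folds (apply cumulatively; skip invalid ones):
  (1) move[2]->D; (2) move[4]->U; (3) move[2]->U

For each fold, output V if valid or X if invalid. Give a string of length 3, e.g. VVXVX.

Initial: DDLDLUL -> [(0, 0), (0, -1), (0, -2), (-1, -2), (-1, -3), (-2, -3), (-2, -2), (-3, -2)]
Fold 1: move[2]->D => DDDDLUL VALID
Fold 2: move[4]->U => DDDDUUL INVALID (collision), skipped
Fold 3: move[2]->U => DDUDLUL INVALID (collision), skipped

Answer: VXX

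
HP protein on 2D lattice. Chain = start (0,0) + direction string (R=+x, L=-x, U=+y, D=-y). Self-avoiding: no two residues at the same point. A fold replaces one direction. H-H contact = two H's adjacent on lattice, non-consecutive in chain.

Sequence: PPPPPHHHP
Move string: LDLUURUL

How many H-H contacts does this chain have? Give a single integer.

Answer: 0

Derivation:
Positions: [(0, 0), (-1, 0), (-1, -1), (-2, -1), (-2, 0), (-2, 1), (-1, 1), (-1, 2), (-2, 2)]
No H-H contacts found.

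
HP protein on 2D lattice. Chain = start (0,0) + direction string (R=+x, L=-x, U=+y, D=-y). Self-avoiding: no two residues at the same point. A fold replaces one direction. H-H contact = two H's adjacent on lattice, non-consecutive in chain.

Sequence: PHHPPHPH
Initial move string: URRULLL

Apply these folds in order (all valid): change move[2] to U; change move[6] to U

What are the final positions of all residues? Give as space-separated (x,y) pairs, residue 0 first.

Initial moves: URRULLL
Fold: move[2]->U => URUULLL (positions: [(0, 0), (0, 1), (1, 1), (1, 2), (1, 3), (0, 3), (-1, 3), (-2, 3)])
Fold: move[6]->U => URUULLU (positions: [(0, 0), (0, 1), (1, 1), (1, 2), (1, 3), (0, 3), (-1, 3), (-1, 4)])

Answer: (0,0) (0,1) (1,1) (1,2) (1,3) (0,3) (-1,3) (-1,4)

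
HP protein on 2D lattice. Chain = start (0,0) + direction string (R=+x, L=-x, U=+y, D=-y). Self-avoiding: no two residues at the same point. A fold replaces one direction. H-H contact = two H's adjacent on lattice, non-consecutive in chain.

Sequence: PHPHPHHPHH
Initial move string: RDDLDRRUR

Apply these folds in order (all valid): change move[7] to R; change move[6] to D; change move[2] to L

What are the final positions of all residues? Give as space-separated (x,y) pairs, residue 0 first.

Initial moves: RDDLDRRUR
Fold: move[7]->R => RDDLDRRRR (positions: [(0, 0), (1, 0), (1, -1), (1, -2), (0, -2), (0, -3), (1, -3), (2, -3), (3, -3), (4, -3)])
Fold: move[6]->D => RDDLDRDRR (positions: [(0, 0), (1, 0), (1, -1), (1, -2), (0, -2), (0, -3), (1, -3), (1, -4), (2, -4), (3, -4)])
Fold: move[2]->L => RDLLDRDRR (positions: [(0, 0), (1, 0), (1, -1), (0, -1), (-1, -1), (-1, -2), (0, -2), (0, -3), (1, -3), (2, -3)])

Answer: (0,0) (1,0) (1,-1) (0,-1) (-1,-1) (-1,-2) (0,-2) (0,-3) (1,-3) (2,-3)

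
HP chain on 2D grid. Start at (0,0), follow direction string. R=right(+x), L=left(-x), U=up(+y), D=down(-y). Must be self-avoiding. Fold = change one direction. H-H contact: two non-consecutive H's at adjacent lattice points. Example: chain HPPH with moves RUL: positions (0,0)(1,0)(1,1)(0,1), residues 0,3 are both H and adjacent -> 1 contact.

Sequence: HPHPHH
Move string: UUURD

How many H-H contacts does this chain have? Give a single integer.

Positions: [(0, 0), (0, 1), (0, 2), (0, 3), (1, 3), (1, 2)]
H-H contact: residue 2 @(0,2) - residue 5 @(1, 2)

Answer: 1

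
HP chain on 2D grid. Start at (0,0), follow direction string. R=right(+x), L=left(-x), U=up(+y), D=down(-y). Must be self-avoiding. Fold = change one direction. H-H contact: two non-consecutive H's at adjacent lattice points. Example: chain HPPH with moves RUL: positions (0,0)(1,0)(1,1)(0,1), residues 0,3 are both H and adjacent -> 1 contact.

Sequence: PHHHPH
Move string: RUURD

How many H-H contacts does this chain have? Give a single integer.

Answer: 1

Derivation:
Positions: [(0, 0), (1, 0), (1, 1), (1, 2), (2, 2), (2, 1)]
H-H contact: residue 2 @(1,1) - residue 5 @(2, 1)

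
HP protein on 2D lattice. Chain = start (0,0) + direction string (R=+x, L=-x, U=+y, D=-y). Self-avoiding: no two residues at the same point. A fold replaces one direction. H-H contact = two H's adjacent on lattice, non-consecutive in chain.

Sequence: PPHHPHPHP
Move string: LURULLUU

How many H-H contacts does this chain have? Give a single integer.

Answer: 1

Derivation:
Positions: [(0, 0), (-1, 0), (-1, 1), (0, 1), (0, 2), (-1, 2), (-2, 2), (-2, 3), (-2, 4)]
H-H contact: residue 2 @(-1,1) - residue 5 @(-1, 2)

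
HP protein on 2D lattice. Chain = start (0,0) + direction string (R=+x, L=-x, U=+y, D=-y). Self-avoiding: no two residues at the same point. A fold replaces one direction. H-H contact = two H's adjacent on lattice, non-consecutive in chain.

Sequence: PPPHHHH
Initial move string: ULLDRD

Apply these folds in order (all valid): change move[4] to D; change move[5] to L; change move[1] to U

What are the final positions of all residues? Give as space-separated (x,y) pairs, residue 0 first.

Initial moves: ULLDRD
Fold: move[4]->D => ULLDDD (positions: [(0, 0), (0, 1), (-1, 1), (-2, 1), (-2, 0), (-2, -1), (-2, -2)])
Fold: move[5]->L => ULLDDL (positions: [(0, 0), (0, 1), (-1, 1), (-2, 1), (-2, 0), (-2, -1), (-3, -1)])
Fold: move[1]->U => UULDDL (positions: [(0, 0), (0, 1), (0, 2), (-1, 2), (-1, 1), (-1, 0), (-2, 0)])

Answer: (0,0) (0,1) (0,2) (-1,2) (-1,1) (-1,0) (-2,0)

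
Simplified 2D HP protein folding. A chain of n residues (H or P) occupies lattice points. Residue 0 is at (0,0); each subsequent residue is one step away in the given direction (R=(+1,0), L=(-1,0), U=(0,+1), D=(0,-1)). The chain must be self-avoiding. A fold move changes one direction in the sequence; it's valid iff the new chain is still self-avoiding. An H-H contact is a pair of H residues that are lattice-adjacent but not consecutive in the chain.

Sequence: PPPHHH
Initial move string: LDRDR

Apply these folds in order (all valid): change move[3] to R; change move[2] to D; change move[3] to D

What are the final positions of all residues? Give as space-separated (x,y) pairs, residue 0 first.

Initial moves: LDRDR
Fold: move[3]->R => LDRRR (positions: [(0, 0), (-1, 0), (-1, -1), (0, -1), (1, -1), (2, -1)])
Fold: move[2]->D => LDDRR (positions: [(0, 0), (-1, 0), (-1, -1), (-1, -2), (0, -2), (1, -2)])
Fold: move[3]->D => LDDDR (positions: [(0, 0), (-1, 0), (-1, -1), (-1, -2), (-1, -3), (0, -3)])

Answer: (0,0) (-1,0) (-1,-1) (-1,-2) (-1,-3) (0,-3)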